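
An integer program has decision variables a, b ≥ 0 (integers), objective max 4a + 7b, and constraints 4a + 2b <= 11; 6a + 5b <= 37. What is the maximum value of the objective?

35

Relaxing integrality, the LP optimum is 38.50 at (a,b) = (0, 5.5), which is not an integer point.
(a,b)=(0,5) is feasible, giving 35.
(a,b)=(0,4) is feasible, giving 28.
The best lattice point is (0,5), giving 35.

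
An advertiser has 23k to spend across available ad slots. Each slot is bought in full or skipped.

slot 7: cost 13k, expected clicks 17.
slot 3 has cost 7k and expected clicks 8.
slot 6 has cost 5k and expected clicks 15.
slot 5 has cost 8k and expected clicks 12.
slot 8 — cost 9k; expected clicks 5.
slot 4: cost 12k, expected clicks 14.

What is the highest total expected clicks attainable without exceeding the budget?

35

slot 3 + slot 6 + slot 5: cost 7 + 5 + 8 = 20 ≤ 23, expected clicks 8 + 15 + 12 = 35.
slot 7 + slot 6: cost 13 + 5 = 18 ≤ 23, expected clicks 17 + 15 = 32.
Best is slot 3, slot 6, and slot 5 with total expected clicks 35.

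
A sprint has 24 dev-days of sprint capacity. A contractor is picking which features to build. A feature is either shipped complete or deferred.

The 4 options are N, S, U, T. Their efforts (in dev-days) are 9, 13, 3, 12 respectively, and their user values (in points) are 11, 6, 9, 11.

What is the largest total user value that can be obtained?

N + U: effort 9 + 3 = 12 ≤ 24, user value 11 + 9 = 20.
N + U + T: effort 9 + 3 + 12 = 24 ≤ 24, user value 11 + 9 + 11 = 31.
N + T: effort 9 + 12 = 21 ≤ 24, user value 11 + 11 = 22.
Best is N, U, and T with total user value 31.

31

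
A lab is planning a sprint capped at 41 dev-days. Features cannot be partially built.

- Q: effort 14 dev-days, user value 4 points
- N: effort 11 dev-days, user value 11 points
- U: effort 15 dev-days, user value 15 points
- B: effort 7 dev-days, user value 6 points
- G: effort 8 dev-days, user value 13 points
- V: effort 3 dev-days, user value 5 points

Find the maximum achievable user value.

45

This is a 0-1 knapsack instance.
Allowing fractional choices, the relaxed optimum would be about 47.4, but features are indivisible.
N + U + G + V: effort 11 + 15 + 8 + 3 = 37 ≤ 41, user value 11 + 15 + 13 + 5 = 44.
N + U + B + G: effort 11 + 15 + 7 + 8 = 41 ≤ 41, user value 11 + 15 + 6 + 13 = 45.
U + B + G + V: effort 15 + 7 + 8 + 3 = 33 ≤ 41, user value 15 + 6 + 13 + 5 = 39.
Best is N, U, B, and G with total user value 45.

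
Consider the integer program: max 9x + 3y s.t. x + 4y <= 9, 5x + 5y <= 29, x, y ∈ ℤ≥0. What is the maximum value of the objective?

The continuous relaxation peaks at (5.8, 0) with value 52.20; rounding to a feasible lattice point costs some objective.
(x,y)=(5,0): 1·5+4·0=5≤9, 5·5+5·0=25≤29, objective 45.
(x,y)=(4,1): 1·4+4·1=8≤9, 5·4+5·1=25≤29, objective 39.
The best lattice point is (5,0), giving 45.

45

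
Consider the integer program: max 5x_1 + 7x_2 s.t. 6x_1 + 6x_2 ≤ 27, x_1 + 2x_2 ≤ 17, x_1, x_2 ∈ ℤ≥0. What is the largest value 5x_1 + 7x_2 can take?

(x_1,x_2)=(0,4): 6·0+6·4=24≤27, 1·0+2·4=8≤17, objective 28.
(x_1,x_2)=(1,3): 6·1+6·3=24≤27, 1·1+2·3=7≤17, objective 26.
(x_1,x_2)=(0,3): 6·0+6·3=18≤27, 1·0+2·3=6≤17, objective 21.
The best lattice point is (0,4), giving 28.

28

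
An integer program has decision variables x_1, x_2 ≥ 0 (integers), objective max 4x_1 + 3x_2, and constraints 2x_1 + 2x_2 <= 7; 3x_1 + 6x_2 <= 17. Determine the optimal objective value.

The continuous relaxation peaks at (3.5, 0) with value 14.00; rounding to a feasible lattice point costs some objective.
(x_1,x_2)=(3,0): 2·3+2·0=6≤7, 3·3+6·0=9≤17, objective 12.
(x_1,x_2)=(2,1): 2·2+2·1=6≤7, 3·2+6·1=12≤17, objective 11.
(x_1,x_2)=(2,0): 2·2+2·0=4≤7, 3·2+6·0=6≤17, objective 8.
No feasible integer point exceeds 12.

12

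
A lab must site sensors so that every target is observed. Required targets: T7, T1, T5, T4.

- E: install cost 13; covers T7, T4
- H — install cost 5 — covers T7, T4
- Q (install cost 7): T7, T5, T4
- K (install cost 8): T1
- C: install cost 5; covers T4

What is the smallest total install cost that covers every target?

15

Choose Q and K: together they cover T7, T1, T5, T4 — every target.
Total install cost: 7 + 8 = 15.
No cover costs less than 15.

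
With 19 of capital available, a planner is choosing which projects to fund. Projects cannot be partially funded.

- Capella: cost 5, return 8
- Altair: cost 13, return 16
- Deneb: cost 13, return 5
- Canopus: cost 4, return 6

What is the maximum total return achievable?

Altair + Canopus: cost 13 + 4 = 17 ≤ 19, return 16 + 6 = 22.
Capella + Altair: cost 5 + 13 = 18 ≤ 19, return 8 + 16 = 24.
Best is Capella and Altair with total return 24.

24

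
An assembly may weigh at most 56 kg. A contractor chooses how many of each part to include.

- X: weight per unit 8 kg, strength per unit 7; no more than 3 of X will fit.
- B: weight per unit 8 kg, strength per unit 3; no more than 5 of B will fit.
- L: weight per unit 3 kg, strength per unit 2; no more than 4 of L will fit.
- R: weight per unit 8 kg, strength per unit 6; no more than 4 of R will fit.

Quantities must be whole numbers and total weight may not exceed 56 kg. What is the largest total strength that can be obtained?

X has the best ratio (7/8); taking only X gives at most 3×7 = 21 (stopped by the supply cap of 3).
Mixing does better — 3×X and 4×R: weight 56 ≤ 56, strength 3·7 + 4·6 = 45.

45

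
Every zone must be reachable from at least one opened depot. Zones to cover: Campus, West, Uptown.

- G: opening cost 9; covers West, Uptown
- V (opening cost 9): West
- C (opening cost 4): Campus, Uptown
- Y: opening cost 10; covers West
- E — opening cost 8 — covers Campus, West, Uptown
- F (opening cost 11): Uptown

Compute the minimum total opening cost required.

8

The greedy cost-per-new-zone heuristic would pick C and E for 12, but a cheaper cover exists.
E alone covers Campus, West, Uptown — every zone.
Total opening cost: 8.
No cover costs less than 8.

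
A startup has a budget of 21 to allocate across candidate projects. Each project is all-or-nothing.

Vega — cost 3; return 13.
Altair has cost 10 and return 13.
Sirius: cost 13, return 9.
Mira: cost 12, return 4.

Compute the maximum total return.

26

Allowing fractional choices, the relaxed optimum would be about 31.5, but projects are indivisible.
Vega + Sirius: cost 3 + 13 = 16 ≤ 21, return 13 + 9 = 22.
Vega + Altair: cost 3 + 10 = 13 ≤ 21, return 13 + 13 = 26.
Best is Vega and Altair with total return 26.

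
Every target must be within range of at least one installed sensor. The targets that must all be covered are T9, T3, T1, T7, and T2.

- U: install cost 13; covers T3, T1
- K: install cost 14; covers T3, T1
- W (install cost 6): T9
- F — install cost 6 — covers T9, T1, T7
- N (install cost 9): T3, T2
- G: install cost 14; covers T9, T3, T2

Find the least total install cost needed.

Choose F and N: together they cover T9, T3, T1, T7, T2 — every target.
Total install cost: 6 + 9 = 15.
No cover costs less than 15.

15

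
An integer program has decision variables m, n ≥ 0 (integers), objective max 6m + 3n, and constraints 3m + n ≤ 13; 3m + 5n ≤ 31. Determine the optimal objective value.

(m,n)=(3,4): 3·3+1·4=13≤13, 3·3+5·4=29≤31, objective 30.
(m,n)=(3,3): 3·3+1·3=12≤13, 3·3+5·3=24≤31, objective 27.
(m,n)=(2,5): 3·2+1·5=11≤13, 3·2+5·5=31≤31, objective 27.
(m,n)=(2,4): 3·2+1·4=10≤13, 3·2+5·4=26≤31, objective 24.
The best lattice point is (3,4), giving 30.

30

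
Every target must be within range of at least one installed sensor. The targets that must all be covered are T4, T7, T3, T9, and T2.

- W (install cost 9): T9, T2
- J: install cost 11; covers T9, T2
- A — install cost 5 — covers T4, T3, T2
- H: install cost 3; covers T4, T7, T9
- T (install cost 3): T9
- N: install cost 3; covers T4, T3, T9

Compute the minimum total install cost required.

Choose A and H: together they cover T4, T7, T3, T9, T2 — every target.
Total install cost: 5 + 3 = 8.
No cover costs less than 8.

8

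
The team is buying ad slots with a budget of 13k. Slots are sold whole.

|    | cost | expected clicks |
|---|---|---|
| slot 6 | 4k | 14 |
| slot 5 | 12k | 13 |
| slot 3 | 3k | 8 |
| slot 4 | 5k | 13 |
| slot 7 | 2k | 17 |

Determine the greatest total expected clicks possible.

44

Allowing fractional choices, the relaxed optimum would be about 49.4, but ad slots are indivisible.
slot 6 + slot 4 + slot 7: cost 4 + 5 + 2 = 11 ≤ 13, expected clicks 14 + 13 + 17 = 44.
slot 3 + slot 4 + slot 7: cost 3 + 5 + 2 = 10 ≤ 13, expected clicks 8 + 13 + 17 = 38.
slot 6 + slot 3 + slot 7: cost 4 + 3 + 2 = 9 ≤ 13, expected clicks 14 + 8 + 17 = 39.
Best is slot 6, slot 4, and slot 7 with total expected clicks 44.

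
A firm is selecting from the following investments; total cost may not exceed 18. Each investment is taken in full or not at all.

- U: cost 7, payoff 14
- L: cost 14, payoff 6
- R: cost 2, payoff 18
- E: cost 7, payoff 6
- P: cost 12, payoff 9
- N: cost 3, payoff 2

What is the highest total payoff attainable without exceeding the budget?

38

U + R: cost 7 + 2 = 9 ≤ 18, payoff 14 + 18 = 32.
U + R + N: cost 7 + 2 + 3 = 12 ≤ 18, payoff 14 + 18 + 2 = 34.
U + R + E: cost 7 + 2 + 7 = 16 ≤ 18, payoff 14 + 18 + 6 = 38.
Best is U, R, and E with total payoff 38.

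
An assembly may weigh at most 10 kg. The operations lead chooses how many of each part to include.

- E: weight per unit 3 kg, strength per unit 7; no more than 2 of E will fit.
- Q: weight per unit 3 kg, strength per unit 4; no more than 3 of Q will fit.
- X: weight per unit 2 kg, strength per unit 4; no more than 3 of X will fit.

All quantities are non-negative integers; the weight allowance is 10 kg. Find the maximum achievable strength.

This is a bounded integer knapsack.
E has the best ratio (7/3); taking only E gives at most 2×7 = 14 (stopped by the supply cap of 2).
Mixing does better — 2×E and 2×X: weight 10 ≤ 10, strength 2·7 + 2·4 = 22.

22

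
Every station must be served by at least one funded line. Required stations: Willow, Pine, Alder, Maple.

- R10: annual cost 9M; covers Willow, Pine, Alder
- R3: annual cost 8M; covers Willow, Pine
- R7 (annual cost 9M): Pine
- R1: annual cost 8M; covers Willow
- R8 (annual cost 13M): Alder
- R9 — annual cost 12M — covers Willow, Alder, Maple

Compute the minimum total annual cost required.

This is an integer covering problem.
Choose R3 and R9: together they cover Willow, Pine, Alder, Maple — every station.
Total annual cost: 8 + 12 = 20.

20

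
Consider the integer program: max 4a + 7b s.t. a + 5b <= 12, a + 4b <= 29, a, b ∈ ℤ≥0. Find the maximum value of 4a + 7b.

(a,b)=(12,0): 1·12+5·0=12≤12, 1·12+4·0=12≤29, objective 48.
(a,b)=(11,0): 1·11+5·0=11≤12, 1·11+4·0=11≤29, objective 44.
Maximum is 48 at (a,b)=(12,0).

48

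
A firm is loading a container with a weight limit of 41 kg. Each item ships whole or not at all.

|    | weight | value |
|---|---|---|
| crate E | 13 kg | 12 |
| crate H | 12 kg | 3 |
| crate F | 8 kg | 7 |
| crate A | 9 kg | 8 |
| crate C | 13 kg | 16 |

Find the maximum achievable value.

crate E + crate A + crate C: weight 13 + 9 + 13 = 35 ≤ 41, value 12 + 8 + 16 = 36.
crate E + crate F + crate C: weight 13 + 8 + 13 = 34 ≤ 41, value 12 + 7 + 16 = 35.
crate F + crate A + crate C: weight 8 + 9 + 13 = 30 ≤ 41, value 7 + 8 + 16 = 31.
Best is crate E, crate A, and crate C with total value 36.

36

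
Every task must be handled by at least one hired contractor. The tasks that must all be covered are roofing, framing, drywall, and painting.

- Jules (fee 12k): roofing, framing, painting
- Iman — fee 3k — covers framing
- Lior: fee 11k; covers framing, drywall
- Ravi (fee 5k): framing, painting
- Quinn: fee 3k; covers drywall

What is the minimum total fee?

15

The greedy cost-per-new-task heuristic would pick Ravi, Quinn, and Jules for 20, but a cheaper cover exists.
Choose Jules and Quinn: together they cover roofing, framing, drywall, painting — every task.
Total fee: 12 + 3 = 15.
No cover costs less than 15.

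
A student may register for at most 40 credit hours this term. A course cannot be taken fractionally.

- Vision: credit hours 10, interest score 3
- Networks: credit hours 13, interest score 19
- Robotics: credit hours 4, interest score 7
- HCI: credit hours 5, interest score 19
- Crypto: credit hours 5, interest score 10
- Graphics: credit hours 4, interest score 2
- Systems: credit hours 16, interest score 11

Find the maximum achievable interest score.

Allowing fractional choices, the relaxed optimum would be about 63.9, but courses are indivisible.
Vision + Networks + Robotics + HCI + Crypto: credit hours 10 + 13 + 4 + 5 + 5 = 37 ≤ 40, interest score 3 + 19 + 7 + 19 + 10 = 58.
Networks + HCI + Crypto + Systems: credit hours 13 + 5 + 5 + 16 = 39 ≤ 40, interest score 19 + 19 + 10 + 11 = 59.
Networks + Robotics + HCI + Crypto + Graphics: credit hours 13 + 4 + 5 + 5 + 4 = 31 ≤ 40, interest score 19 + 7 + 19 + 10 + 2 = 57.
Best is Networks, HCI, Crypto, and Systems with total interest score 59.

59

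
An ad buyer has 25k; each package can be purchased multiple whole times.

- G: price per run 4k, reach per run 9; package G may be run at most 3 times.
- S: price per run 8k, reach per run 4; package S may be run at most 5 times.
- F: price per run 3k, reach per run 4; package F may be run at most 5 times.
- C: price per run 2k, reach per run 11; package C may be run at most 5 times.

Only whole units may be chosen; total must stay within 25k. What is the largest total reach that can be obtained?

86

Take 3×G, 1×F, and 5×C: price 25 ≤ 25, reach 3·9 + 1·4 + 5·11 = 86.
C has the best ratio (11/2) and is taken to its limit of 5; remaining capacity is filled optimally with the others.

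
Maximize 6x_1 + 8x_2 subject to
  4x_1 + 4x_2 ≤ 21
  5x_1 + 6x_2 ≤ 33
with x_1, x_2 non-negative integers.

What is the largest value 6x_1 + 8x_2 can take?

Relaxing integrality, the LP optimum is 42.00 at (x_1,x_2) = (0, 5.25), which is not an integer point.
(x_1,x_2)=(0,5): 4·0+4·5=20≤21, 5·0+6·5=30≤33, objective 40.
(x_1,x_2)=(1,4): 4·1+4·4=20≤21, 5·1+6·4=29≤33, objective 38.
No feasible integer point exceeds 40.

40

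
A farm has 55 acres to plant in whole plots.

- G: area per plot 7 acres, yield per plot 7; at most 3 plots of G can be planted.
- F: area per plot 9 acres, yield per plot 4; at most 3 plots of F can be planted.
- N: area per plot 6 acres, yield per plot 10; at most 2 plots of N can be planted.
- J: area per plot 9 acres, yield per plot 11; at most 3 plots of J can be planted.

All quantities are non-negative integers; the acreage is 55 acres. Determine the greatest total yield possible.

67

N has the best ratio (10/6); taking only N gives at most 2×10 = 20 (stopped by the supply cap of 2).
Mixing does better — 2×G, 2×N, and 3×J: area 53 ≤ 55, yield 2·7 + 2·10 + 3·11 = 67.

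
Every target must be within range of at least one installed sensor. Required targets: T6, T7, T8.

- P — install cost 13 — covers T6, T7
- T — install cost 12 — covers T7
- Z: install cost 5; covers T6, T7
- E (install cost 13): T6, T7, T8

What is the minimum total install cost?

This is a weighted set-cover instance.
The greedy cost-per-new-target heuristic would pick Z and E for 18, but a cheaper cover exists.
E alone covers T6, T7, T8 — every target.
Total install cost: 13.
No cover costs less than 13.

13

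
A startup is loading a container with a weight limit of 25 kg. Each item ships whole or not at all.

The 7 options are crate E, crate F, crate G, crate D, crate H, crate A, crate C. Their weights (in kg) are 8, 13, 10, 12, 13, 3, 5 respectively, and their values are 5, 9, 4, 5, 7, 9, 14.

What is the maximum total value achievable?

32

Allowing fractional choices, the relaxed optimum would be about 34.5, but items are indivisible.
crate H + crate A + crate C: weight 13 + 3 + 5 = 21 ≤ 25, value 7 + 9 + 14 = 30.
crate F + crate A + crate C: weight 13 + 3 + 5 = 21 ≤ 25, value 9 + 9 + 14 = 32.
Best is crate F, crate A, and crate C with total value 32.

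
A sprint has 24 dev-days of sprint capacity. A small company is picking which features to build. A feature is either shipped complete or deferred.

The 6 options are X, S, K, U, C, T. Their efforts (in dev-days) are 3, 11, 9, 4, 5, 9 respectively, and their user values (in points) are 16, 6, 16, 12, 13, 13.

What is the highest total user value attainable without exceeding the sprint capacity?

57

X + S + U + C: effort 3 + 11 + 4 + 5 = 23 ≤ 24, user value 16 + 6 + 12 + 13 = 47.
X + U + C + T: effort 3 + 4 + 5 + 9 = 21 ≤ 24, user value 16 + 12 + 13 + 13 = 54.
X + K + U + C: effort 3 + 9 + 4 + 5 = 21 ≤ 24, user value 16 + 16 + 12 + 13 = 57.
Best is X, K, U, and C with total user value 57.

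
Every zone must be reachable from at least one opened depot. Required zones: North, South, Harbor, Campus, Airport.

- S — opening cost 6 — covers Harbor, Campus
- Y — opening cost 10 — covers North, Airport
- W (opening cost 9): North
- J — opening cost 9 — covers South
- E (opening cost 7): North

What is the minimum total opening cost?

Choose S, Y, and J: together they cover North, South, Harbor, Campus, Airport — every zone.
Total opening cost: 6 + 10 + 9 = 25.
No cover costs less than 25.

25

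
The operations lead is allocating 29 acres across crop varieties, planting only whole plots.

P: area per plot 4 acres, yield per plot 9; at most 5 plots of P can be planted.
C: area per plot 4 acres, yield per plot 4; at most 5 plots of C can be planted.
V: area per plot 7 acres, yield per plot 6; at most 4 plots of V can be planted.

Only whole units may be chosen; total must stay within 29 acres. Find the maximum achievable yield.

53

P has the best ratio (9/4); taking only P gives at most 5×9 = 45 (stopped by the supply cap of 5).
Mixing does better — 5×P and 2×C: area 28 ≤ 29, yield 5·9 + 2·4 = 53.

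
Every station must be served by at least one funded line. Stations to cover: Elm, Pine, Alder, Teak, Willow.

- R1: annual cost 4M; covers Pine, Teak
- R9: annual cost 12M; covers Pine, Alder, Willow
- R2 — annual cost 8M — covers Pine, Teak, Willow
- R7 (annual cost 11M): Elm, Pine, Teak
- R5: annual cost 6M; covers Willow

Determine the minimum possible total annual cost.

23

Choose R9 and R7: together they cover Elm, Pine, Alder, Teak, Willow — every station.
Total annual cost: 12 + 11 = 23.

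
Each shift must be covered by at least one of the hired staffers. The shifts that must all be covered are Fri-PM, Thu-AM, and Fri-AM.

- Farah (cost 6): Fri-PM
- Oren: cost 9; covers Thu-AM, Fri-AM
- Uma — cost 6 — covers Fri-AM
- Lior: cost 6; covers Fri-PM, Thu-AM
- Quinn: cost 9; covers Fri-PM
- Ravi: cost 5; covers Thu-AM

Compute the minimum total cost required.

This is an integer covering problem.
Choose Uma and Lior: together they cover Fri-PM, Thu-AM, Fri-AM — every shift.
Total cost: 6 + 6 = 12.

12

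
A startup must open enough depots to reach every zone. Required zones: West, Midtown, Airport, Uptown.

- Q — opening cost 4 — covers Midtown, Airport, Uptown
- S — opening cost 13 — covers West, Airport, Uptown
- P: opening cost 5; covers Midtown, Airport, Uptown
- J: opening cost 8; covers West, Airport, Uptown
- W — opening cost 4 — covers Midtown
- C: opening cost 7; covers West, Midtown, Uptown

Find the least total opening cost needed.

This is a weighted set-cover instance.
Choose Q and C: together they cover West, Midtown, Airport, Uptown — every zone.
Total opening cost: 4 + 7 = 11.
No cover costs less than 11.

11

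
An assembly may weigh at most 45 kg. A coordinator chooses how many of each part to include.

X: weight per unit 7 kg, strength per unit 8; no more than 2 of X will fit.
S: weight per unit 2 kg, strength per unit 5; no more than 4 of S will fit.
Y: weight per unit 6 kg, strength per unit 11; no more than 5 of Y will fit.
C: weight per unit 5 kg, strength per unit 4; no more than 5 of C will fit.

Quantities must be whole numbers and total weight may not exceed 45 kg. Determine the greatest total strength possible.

Take 1×X, 4×S, and 5×Y: weight 45 ≤ 45, strength 1·8 + 4·5 + 5·11 = 83.
S has the best ratio (5/2) and is taken to its limit of 4; remaining capacity is filled optimally with the others.

83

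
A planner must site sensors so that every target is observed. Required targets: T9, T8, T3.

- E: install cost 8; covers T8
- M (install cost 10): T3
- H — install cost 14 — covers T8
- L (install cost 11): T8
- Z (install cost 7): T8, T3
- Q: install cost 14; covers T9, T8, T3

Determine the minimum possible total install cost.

14

The greedy cost-per-new-target heuristic would pick Z and Q for 21, but a cheaper cover exists.
Q alone covers T9, T8, T3 — every target.
Total install cost: 14.
No cover costs less than 14.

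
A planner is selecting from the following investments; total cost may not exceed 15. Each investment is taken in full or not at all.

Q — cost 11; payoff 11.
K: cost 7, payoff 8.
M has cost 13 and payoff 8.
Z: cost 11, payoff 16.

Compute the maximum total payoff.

This is an integer program with binary decision variables.
Allowing fractional choices, the relaxed optimum would be about 20.6, but investments are indivisible.
Q: cost 11 ≤ 15, payoff 11.
Z: cost 11 ≤ 15, payoff 16.
K: cost 7 ≤ 15, payoff 8.
Best is Z with total payoff 16.

16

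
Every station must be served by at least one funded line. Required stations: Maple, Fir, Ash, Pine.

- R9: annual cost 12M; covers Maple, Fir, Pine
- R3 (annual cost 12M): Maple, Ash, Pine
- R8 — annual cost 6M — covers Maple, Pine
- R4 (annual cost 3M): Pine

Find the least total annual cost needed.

24

The greedy cost-per-new-station heuristic would pick R8, R9, and R3 for 30, but a cheaper cover exists.
Choose R9 and R3: together they cover Maple, Fir, Ash, Pine — every station.
Total annual cost: 12 + 12 = 24.
No cover costs less than 24.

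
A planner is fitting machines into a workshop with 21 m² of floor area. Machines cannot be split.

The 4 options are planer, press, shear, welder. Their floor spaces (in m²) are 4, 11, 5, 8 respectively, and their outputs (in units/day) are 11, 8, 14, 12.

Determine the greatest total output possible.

37

Allowing fractional choices, the relaxed optimum would be about 39.9, but machines are indivisible.
planer + shear + welder: floor space 4 + 5 + 8 = 17 ≤ 21, output 11 + 14 + 12 = 37.
shear + welder: floor space 5 + 8 = 13 ≤ 21, output 14 + 12 = 26.
planer + press + shear: floor space 4 + 11 + 5 = 20 ≤ 21, output 11 + 8 + 14 = 33.
Best is planer, shear, and welder with total output 37.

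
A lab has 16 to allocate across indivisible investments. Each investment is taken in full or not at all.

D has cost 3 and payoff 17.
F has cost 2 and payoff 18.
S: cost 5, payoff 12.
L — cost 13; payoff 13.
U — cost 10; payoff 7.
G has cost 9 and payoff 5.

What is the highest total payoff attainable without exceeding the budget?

47

Allowing fractional choices, the relaxed optimum would be about 53.0, but investments are indivisible.
D + F + S: cost 3 + 2 + 5 = 10 ≤ 16, payoff 17 + 18 + 12 = 47.
D + F + U: cost 3 + 2 + 10 = 15 ≤ 16, payoff 17 + 18 + 7 = 42.
Best is D, F, and S with total payoff 47.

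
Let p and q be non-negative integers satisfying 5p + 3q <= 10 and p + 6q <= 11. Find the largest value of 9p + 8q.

18

Relaxing integrality, the LP optimum is 22.33 at (p,q) = (1, 1.67), which is not an integer point.
(p,q)=(2,0) is feasible, giving 18.
(p,q)=(1,1) is feasible, giving 17.
No feasible integer point exceeds 18.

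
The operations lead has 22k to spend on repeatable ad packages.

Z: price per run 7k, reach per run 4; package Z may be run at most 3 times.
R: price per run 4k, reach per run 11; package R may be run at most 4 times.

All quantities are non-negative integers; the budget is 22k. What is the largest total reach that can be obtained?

4×R: price 16 ≤ 22, reach 4·11 = 44.
1×Z and 3×R: price 19 ≤ 22, reach 1·4 + 3·11 = 37.
Best is 44.

44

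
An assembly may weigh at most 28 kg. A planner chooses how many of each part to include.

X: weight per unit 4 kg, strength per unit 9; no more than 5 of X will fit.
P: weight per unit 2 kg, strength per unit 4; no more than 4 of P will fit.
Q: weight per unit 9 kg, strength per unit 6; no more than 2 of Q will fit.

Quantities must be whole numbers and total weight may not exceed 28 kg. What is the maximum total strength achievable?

This is a bounded integer knapsack.
5×X and 3×P: weight 26 ≤ 28, strength 5·9 + 3·4 = 57.
5×X and 4×P: weight 28 ≤ 28, strength 5·9 + 4·4 = 61.
Best is 61.

61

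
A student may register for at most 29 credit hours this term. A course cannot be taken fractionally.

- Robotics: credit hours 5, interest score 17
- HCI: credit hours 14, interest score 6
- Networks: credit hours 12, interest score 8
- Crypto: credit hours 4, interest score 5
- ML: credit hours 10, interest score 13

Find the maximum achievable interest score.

This is an integer program with binary decision variables.
Robotics + HCI + ML: credit hours 5 + 14 + 10 = 29 ≤ 29, interest score 17 + 6 + 13 = 36.
Robotics + Networks + ML: credit hours 5 + 12 + 10 = 27 ≤ 29, interest score 17 + 8 + 13 = 38.
Best is Robotics, Networks, and ML with total interest score 38.

38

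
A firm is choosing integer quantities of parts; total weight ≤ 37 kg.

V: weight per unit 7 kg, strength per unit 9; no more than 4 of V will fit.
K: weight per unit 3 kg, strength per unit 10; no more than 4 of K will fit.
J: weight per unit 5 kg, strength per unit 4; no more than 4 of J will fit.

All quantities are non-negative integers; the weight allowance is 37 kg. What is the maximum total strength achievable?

67

K has the best ratio (10/3); taking only K gives at most 4×10 = 40 (stopped by the supply cap of 4).
Mixing does better — 3×V and 4×K: weight 33 ≤ 37, strength 3·9 + 4·10 = 67.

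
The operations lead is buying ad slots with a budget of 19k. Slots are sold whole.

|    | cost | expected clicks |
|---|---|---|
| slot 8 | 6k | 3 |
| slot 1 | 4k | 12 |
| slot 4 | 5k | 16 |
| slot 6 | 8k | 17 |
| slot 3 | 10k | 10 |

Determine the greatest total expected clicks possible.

45

Allowing fractional choices, the relaxed optimum would be about 47.0, but ad slots are indivisible.
slot 1 + slot 4 + slot 6: cost 4 + 5 + 8 = 17 ≤ 19, expected clicks 12 + 16 + 17 = 45.
slot 8 + slot 4 + slot 6: cost 6 + 5 + 8 = 19 ≤ 19, expected clicks 3 + 16 + 17 = 36.
slot 1 + slot 4 + slot 3: cost 4 + 5 + 10 = 19 ≤ 19, expected clicks 12 + 16 + 10 = 38.
Best is slot 1, slot 4, and slot 6 with total expected clicks 45.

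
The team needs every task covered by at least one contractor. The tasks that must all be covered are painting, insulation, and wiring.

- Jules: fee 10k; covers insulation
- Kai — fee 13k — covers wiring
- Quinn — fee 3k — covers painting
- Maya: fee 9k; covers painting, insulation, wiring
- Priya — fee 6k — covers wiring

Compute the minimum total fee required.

The greedy cost-per-new-task heuristic would pick Quinn and Maya for 12, but a cheaper cover exists.
Maya alone covers painting, insulation, wiring — every task.
Total fee: 9.
No cover costs less than 9.

9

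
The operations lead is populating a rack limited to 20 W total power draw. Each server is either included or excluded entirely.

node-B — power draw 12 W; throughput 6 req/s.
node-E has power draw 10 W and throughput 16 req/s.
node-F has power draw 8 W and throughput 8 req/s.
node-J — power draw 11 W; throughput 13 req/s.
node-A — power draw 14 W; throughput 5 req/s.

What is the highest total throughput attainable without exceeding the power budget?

24

node-F + node-J: power draw 8 + 11 = 19 ≤ 20, throughput 8 + 13 = 21.
node-E + node-F: power draw 10 + 8 = 18 ≤ 20, throughput 16 + 8 = 24.
Best is node-E and node-F with total throughput 24.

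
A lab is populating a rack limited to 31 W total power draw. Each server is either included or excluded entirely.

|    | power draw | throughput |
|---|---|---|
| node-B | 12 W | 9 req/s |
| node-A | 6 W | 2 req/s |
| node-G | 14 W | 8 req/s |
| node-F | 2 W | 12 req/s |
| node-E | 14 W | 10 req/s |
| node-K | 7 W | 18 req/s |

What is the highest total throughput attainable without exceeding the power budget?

node-F + node-E + node-K: power draw 2 + 14 + 7 = 23 ≤ 31, throughput 12 + 10 + 18 = 40.
node-B + node-A + node-F + node-K: power draw 12 + 6 + 2 + 7 = 27 ≤ 31, throughput 9 + 2 + 12 + 18 = 41.
node-A + node-F + node-E + node-K: power draw 6 + 2 + 14 + 7 = 29 ≤ 31, throughput 2 + 12 + 10 + 18 = 42.
Best is node-A, node-F, node-E, and node-K with total throughput 42.

42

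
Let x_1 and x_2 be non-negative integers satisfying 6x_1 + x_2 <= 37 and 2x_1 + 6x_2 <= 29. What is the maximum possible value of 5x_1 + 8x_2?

Relaxing integrality, the LP optimum is 51.91 at (x_1,x_2) = (5.68, 2.94), which is not an integer point.
(x_1,x_2)=(5,3): 6·5+1·3=33≤37, 2·5+6·3=28≤29, objective 49.
(x_1,x_2)=(4,3): 6·4+1·3=27≤37, 2·4+6·3=26≤29, objective 44.
(x_1,x_2)=(5,2): 6·5+1·2=32≤37, 2·5+6·2=22≤29, objective 41.
No feasible integer point exceeds 49.

49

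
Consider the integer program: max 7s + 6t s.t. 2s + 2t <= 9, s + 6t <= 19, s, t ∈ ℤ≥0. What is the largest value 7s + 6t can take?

28

Relaxing integrality, the LP optimum is 31.50 at (s,t) = (4.5, 0), which is not an integer point.
(s,t)=(4,0): 2·4+2·0=8≤9, 1·4+6·0=4≤19, objective 28.
(s,t)=(3,1): 2·3+2·1=8≤9, 1·3+6·1=9≤19, objective 27.
(s,t)=(3,0): 2·3+2·0=6≤9, 1·3+6·0=3≤19, objective 21.
Maximum is 28 at (s,t)=(4,0).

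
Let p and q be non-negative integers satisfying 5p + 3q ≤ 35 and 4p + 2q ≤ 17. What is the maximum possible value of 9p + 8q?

64

The continuous relaxation peaks at (0, 8.5) with value 68.00; rounding to a feasible lattice point costs some objective.
(p,q)=(0,8) is feasible, giving 64.
(p,q)=(0,7) is feasible, giving 56.
Maximum is 64 at (p,q)=(0,8).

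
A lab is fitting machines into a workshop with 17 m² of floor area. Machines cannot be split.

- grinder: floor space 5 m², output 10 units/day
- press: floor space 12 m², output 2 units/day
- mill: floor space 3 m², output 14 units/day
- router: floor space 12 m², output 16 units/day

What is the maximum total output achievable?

30

Allowing fractional choices, the relaxed optimum would be about 36.0, but machines are indivisible.
grinder + mill: floor space 5 + 3 = 8 ≤ 17, output 10 + 14 = 24.
grinder + router: floor space 5 + 12 = 17 ≤ 17, output 10 + 16 = 26.
mill + router: floor space 3 + 12 = 15 ≤ 17, output 14 + 16 = 30.
Best is mill and router with total output 30.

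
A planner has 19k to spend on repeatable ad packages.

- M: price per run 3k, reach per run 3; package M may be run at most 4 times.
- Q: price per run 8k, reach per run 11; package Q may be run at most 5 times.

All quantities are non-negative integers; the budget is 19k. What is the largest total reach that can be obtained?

Q has the best ratio (11/8); taking only Q gives at most 2×11 = 22 (stopped by the price limit).
Mixing does better — 1×M and 2×Q: price 19 ≤ 19, reach 1·3 + 2·11 = 25.

25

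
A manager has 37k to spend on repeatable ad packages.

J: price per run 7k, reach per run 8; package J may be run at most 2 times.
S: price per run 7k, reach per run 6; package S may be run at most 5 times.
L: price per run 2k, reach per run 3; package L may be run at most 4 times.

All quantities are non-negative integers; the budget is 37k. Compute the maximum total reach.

Take 2×J, 2×S, and 4×L: price 36 ≤ 37, reach 2·8 + 2·6 + 4·3 = 40.
L has the best ratio (3/2) and is taken to its limit of 4; remaining capacity is filled optimally with the others.

40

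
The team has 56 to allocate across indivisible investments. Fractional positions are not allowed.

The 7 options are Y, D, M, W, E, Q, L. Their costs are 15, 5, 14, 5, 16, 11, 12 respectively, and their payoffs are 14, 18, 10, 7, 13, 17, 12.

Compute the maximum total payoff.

69

Take Y, D, W, E, and Q: cost 15 + 5 + 5 + 16 + 11 = 52 ≤ 56, payoff 14 + 18 + 7 + 13 + 17 = 69.
No other feasible combination does better.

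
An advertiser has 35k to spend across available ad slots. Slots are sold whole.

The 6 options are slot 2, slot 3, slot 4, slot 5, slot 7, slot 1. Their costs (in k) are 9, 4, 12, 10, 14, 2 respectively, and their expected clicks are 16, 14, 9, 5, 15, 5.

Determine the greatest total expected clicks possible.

slot 2 + slot 3 + slot 7: cost 9 + 4 + 14 = 27 ≤ 35, expected clicks 16 + 14 + 15 = 45.
slot 2 + slot 3 + slot 7 + slot 1: cost 9 + 4 + 14 + 2 = 29 ≤ 35, expected clicks 16 + 14 + 15 + 5 = 50.
slot 2 + slot 3 + slot 4 + slot 1: cost 9 + 4 + 12 + 2 = 27 ≤ 35, expected clicks 16 + 14 + 9 + 5 = 44.
Best is slot 2, slot 3, slot 7, and slot 1 with total expected clicks 50.

50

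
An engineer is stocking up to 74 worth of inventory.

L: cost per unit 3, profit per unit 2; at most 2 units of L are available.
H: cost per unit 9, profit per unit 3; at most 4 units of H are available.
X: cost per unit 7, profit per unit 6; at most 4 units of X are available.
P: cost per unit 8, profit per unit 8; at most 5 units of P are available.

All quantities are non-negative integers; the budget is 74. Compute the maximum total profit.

P has the best ratio (8/8); taking only P gives at most 5×8 = 40 (stopped by the supply cap of 5).
Mixing does better — 2×L, 4×X, and 5×P: cost 74 ≤ 74, profit 2·2 + 4·6 + 5·8 = 68.

68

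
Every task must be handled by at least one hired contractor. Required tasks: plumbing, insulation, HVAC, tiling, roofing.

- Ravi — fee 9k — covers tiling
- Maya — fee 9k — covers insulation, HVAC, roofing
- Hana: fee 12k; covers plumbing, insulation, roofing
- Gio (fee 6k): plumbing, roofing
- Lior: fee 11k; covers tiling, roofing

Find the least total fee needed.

Choose Ravi, Maya, and Gio: together they cover plumbing, insulation, HVAC, tiling, roofing — every task.
Total fee: 9 + 9 + 6 = 24.
No cover costs less than 24.

24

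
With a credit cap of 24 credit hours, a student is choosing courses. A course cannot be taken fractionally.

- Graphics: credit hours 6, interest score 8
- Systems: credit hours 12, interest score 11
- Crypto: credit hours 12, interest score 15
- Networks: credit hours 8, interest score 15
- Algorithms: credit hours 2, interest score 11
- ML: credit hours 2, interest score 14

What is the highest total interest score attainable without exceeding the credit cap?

Take Crypto, Networks, Algorithms, and ML: credit hours 12 + 8 + 2 + 2 = 24 ≤ 24, interest score 15 + 15 + 11 + 14 = 55.
No other feasible combination does better.

55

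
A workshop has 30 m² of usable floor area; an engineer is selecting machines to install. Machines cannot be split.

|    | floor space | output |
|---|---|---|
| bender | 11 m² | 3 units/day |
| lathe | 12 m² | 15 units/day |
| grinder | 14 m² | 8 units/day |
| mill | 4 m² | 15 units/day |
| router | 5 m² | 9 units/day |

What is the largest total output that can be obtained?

39

Allowing fractional choices, the relaxed optimum would be about 44.1, but machines are indivisible.
lathe + grinder + mill: floor space 12 + 14 + 4 = 30 ≤ 30, output 15 + 8 + 15 = 38.
lathe + mill + router: floor space 12 + 4 + 5 = 21 ≤ 30, output 15 + 15 + 9 = 39.
bender + lathe + mill: floor space 11 + 12 + 4 = 27 ≤ 30, output 3 + 15 + 15 = 33.
Best is lathe, mill, and router with total output 39.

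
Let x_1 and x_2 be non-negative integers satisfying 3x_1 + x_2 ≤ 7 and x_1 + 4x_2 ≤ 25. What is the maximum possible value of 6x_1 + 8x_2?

The continuous relaxation peaks at (0.273, 6.18) with value 51.09; rounding to a feasible lattice point costs some objective.
(x_1,x_2)=(0,6): 3·0+1·6=6≤7, 1·0+4·6=24≤25, objective 48.
(x_1,x_2)=(0,5): 3·0+1·5=5≤7, 1·0+4·5=20≤25, objective 40.
No feasible integer point exceeds 48.

48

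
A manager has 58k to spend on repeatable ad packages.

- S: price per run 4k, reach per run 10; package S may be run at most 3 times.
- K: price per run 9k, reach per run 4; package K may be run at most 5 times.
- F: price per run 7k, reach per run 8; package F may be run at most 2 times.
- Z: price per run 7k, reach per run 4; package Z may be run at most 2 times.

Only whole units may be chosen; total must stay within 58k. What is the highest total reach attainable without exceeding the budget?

This is a bounded integer knapsack.
Take 3×S, 2×K, 2×F, and 2×Z: price 58 ≤ 58, reach 3·10 + 2·4 + 2·8 + 2·4 = 62.
S has the best ratio (10/4) and is taken to its limit of 3; remaining capacity is filled optimally with the others.

62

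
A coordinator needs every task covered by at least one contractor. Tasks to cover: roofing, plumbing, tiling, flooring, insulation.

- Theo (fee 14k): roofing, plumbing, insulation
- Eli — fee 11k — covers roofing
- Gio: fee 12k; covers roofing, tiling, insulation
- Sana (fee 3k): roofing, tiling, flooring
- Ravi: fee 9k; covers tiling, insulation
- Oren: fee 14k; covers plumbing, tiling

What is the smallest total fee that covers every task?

This is a weighted set-cover instance.
Choose Theo and Sana: together they cover roofing, plumbing, tiling, flooring, insulation — every task.
Total fee: 14 + 3 = 17.

17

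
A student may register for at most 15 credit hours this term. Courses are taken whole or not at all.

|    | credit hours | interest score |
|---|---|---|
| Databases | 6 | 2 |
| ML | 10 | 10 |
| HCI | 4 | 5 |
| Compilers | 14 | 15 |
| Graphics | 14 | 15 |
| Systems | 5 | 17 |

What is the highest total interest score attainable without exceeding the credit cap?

27

Allowing fractional choices, the relaxed optimum would be about 28.4, but courses are indivisible.
Databases + HCI + Systems: credit hours 6 + 4 + 5 = 15 ≤ 15, interest score 2 + 5 + 17 = 24.
HCI + Systems: credit hours 4 + 5 = 9 ≤ 15, interest score 5 + 17 = 22.
ML + Systems: credit hours 10 + 5 = 15 ≤ 15, interest score 10 + 17 = 27.
Best is ML and Systems with total interest score 27.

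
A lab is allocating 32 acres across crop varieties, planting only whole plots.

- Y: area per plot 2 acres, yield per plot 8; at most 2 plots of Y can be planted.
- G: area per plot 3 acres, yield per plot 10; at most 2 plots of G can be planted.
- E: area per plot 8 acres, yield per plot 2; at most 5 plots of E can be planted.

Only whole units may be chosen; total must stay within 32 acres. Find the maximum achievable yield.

2×Y, 2×G, and 2×E: area 26 ≤ 32, yield 2·8 + 2·10 + 2·2 = 40.
2×Y, 2×G, and 1×E: area 18 ≤ 32, yield 2·8 + 2·10 + 1·2 = 38.
Best is 40.

40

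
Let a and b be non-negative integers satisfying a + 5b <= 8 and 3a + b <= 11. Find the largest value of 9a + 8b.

The continuous relaxation peaks at (3.36, 0.929) with value 37.64; rounding to a feasible lattice point costs some objective.
(a,b)=(3,1): 1·3+5·1=8≤8, 3·3+1·1=10≤11, objective 35.
(a,b)=(3,0): 1·3+5·0=3≤8, 3·3+1·0=9≤11, objective 27.
(a,b)=(2,1): 1·2+5·1=7≤8, 3·2+1·1=7≤11, objective 26.
(a,b)=(2,0): 1·2+5·0=2≤8, 3·2+1·0=6≤11, objective 18.
The best lattice point is (3,1), giving 35.

35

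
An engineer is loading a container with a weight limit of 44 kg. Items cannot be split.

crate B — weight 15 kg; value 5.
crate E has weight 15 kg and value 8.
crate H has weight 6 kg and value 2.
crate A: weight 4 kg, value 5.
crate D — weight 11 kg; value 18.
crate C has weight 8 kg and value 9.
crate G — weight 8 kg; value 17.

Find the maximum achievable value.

52

Allowing fractional choices, the relaxed optimum would be about 55.9, but items are indivisible.
crate E + crate D + crate C + crate G: weight 15 + 11 + 8 + 8 = 42 ≤ 44, value 8 + 18 + 9 + 17 = 52.
crate E + crate H + crate A + crate D + crate G: weight 15 + 6 + 4 + 11 + 8 = 44 ≤ 44, value 8 + 2 + 5 + 18 + 17 = 50.
crate H + crate A + crate D + crate C + crate G: weight 6 + 4 + 11 + 8 + 8 = 37 ≤ 44, value 2 + 5 + 18 + 9 + 17 = 51.
Best is crate E, crate D, crate C, and crate G with total value 52.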